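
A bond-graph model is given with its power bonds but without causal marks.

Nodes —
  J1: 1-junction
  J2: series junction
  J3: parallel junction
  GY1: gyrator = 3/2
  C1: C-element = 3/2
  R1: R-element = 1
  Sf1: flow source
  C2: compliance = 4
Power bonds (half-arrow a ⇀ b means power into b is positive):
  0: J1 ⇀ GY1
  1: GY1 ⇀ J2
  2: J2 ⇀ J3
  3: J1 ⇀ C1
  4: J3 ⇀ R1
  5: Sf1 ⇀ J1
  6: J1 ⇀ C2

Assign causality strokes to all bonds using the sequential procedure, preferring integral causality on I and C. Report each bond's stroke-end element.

#5 |Sf1  (Sf1: flow source, stroke at near end)
#0 |J1  (J1: bond 5 brought flow, rest push out)
#3 |J1  (J1: bond 5 brought flow, rest push out)
#6 |J1  (1-jn J1 has f-setter on 5)
#1 |J2  (through GY1, causality inverts; strokes same side of GY1)
#2 |J3  (closing 1-jn rule on J2)
#4 |R1  (0-jn J3 has e-setter on 2)

b0 |J1
b1 |J2
b2 |J3
b3 |J1
b4 |R1
b5 |Sf1
b6 |J1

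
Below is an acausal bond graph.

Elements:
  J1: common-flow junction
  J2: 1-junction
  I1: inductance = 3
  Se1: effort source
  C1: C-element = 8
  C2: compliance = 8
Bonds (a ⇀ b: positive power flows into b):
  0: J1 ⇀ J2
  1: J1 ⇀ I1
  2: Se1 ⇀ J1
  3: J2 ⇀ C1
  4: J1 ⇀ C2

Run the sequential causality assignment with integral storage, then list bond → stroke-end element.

#0 stroke→J1
#1 stroke→I1
#2 stroke→J1
#3 stroke→J2
#4 stroke→J1

#2 |J1  (Se1 fixes effort; stroke away)
#1 |I1  (I1: I, integral causality)
#0 |J1  (common-f at J1 fixed by 1)
#4 |J1  (J1 flow already set via bond 1)
#3 |J2  (J2: bond 0 brought flow, rest push out)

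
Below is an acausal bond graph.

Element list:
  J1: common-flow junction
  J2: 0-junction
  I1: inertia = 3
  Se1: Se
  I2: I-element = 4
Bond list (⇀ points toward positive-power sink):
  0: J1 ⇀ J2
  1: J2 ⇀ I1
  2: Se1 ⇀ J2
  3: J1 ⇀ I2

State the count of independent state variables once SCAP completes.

2  (I1, I2 all integral)

#2 →J2  (Se1 (Se) sets effort on bond)
#0 →J1  (common-e at J2 fixed by 2)
#1 →I1  (J2 effort already set via bond 2)
#3 →I2  (closing 1-jn rule on J1)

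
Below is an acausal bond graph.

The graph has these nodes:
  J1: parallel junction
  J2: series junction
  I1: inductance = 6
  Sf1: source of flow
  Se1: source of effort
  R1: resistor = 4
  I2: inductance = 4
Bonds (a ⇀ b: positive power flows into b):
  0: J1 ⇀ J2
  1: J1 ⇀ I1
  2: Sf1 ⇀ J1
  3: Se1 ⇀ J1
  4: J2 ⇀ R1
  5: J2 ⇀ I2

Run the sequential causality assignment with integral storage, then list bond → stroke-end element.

bond 0 stroke→J2
bond 1 stroke→I1
bond 2 stroke→Sf1
bond 3 stroke→J1
bond 4 stroke→J2
bond 5 stroke→I2

#2 →Sf1  (Sf1: flow source, stroke at near end)
#3 →J1  (Se1 fixes effort; stroke away)
#0 →J2  (J1: bond 3 brought effort, rest push out)
#1 →I1  (J1: bond 3 brought effort, rest push out)
#5 →I2  (I2 integral (f out))
#4 →J2  (J2: bond 5 brought flow, rest push out)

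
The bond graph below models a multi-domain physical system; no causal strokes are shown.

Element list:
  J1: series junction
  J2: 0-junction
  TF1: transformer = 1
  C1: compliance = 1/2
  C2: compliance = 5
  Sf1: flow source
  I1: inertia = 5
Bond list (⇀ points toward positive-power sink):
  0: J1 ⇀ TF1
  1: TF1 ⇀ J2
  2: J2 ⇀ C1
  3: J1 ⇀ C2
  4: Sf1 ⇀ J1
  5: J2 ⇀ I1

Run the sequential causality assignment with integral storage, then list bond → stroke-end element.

β4 |Sf1  (source Sf1 imposes f)
β0 |J1  (J1: bond 4 brought flow, rest push out)
β3 |J1  (J1 flow already set via bond 4)
β1 |TF1  (TF1 one-in-one-out from 0)
β2 |J2  (C1: C, integral causality)
β5 |I1  (J2: bond 2 brought effort, rest push out)

bond 0 |J1
bond 1 |TF1
bond 2 |J2
bond 3 |J1
bond 4 |Sf1
bond 5 |I1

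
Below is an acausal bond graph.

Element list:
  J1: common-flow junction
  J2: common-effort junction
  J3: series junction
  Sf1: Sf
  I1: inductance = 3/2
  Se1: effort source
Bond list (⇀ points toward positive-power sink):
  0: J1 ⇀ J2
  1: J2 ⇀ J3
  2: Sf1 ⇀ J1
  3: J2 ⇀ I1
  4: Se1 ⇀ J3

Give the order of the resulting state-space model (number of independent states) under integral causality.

β2 →Sf1  (source Sf1 imposes f)
β4 →J3  (source Se1 imposes e)
β0 →J1  (J1: bond 2 brought flow, rest push out)
β1 →J2  (only one flow-in slot at J3)
β3 →I1  (J2: bond 1 brought effort, rest push out)

1  (I1 all integral)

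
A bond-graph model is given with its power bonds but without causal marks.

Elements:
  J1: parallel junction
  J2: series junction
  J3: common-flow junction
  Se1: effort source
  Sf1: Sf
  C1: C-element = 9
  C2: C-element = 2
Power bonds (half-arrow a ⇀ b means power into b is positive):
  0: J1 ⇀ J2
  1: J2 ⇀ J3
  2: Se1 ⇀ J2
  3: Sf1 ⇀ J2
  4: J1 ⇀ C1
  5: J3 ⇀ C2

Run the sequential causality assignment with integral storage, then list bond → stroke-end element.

β0 stroke→J2
β1 stroke→J2
β2 stroke→J2
β3 stroke→Sf1
β4 stroke→J1
β5 stroke→J3

β2 →J2  (Se1: effort source, stroke at far end)
β3 →Sf1  (Sf1: flow source, stroke at near end)
β0 →J2  (1-jn J2 has f-setter on 3)
β1 →J2  (1-jn J2 has f-setter on 3)
β5 →J3  (common-f at J3 fixed by 1)
β4 →J1  (closing 0-jn rule on J1)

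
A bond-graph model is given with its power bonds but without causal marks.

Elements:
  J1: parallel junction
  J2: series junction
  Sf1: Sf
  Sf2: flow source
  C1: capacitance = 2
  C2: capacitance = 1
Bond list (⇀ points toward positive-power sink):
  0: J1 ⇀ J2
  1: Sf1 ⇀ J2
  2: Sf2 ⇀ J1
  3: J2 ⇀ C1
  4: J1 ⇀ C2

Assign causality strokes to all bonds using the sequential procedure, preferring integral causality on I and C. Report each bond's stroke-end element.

#1 stroke at Sf1  (Sf1 (Sf) sets flow on bond)
#2 stroke at Sf2  (Sf2 (Sf) sets flow on bond)
#0 stroke at J2  (J2: bond 1 brought flow, rest push out)
#3 stroke at J2  (1-jn J2 has f-setter on 1)
#4 stroke at J1  (J1 needs exactly one e-in)

bond 0 →J2
bond 1 →Sf1
bond 2 →Sf2
bond 3 →J2
bond 4 →J1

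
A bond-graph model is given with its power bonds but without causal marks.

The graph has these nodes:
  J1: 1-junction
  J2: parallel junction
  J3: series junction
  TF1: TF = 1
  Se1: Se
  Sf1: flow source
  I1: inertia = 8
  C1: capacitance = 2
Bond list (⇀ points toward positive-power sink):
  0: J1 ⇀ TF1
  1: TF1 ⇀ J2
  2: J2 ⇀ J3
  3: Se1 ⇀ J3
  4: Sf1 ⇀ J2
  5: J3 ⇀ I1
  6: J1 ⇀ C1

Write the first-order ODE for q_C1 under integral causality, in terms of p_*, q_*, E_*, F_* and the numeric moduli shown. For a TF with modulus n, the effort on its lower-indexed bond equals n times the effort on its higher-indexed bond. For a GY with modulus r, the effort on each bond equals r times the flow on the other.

dq_C1/dt = -F_Sf1 + p_I1/8

β3 stroke at J3  (Se1 fixes effort; stroke away)
β4 stroke at Sf1  (Sf1 (Sf) sets flow on bond)
β5 stroke at I1  (I1 outputs flow p/I1)
β2 stroke at J3  (J3 flow already set via bond 5)
β1 stroke at J2  (J2: last free bond brings effort in)
β0 stroke at TF1  (through TF1, causality passes straight; one stroke at TF1)
β6 stroke at J1  (J1: bond 0 brought flow, rest push out)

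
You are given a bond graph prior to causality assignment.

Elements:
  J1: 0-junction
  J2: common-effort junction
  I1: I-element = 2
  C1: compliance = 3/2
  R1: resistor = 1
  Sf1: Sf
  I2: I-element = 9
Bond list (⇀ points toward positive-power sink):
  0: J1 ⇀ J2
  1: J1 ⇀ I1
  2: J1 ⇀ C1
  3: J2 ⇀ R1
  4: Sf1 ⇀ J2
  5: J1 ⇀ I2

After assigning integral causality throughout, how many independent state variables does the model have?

3  (C1, I1, I2 all integral)

#4 stroke→Sf1  (Sf1 (Sf) sets flow on bond)
#1 stroke→I1  (prefer integral on I1)
#2 stroke→J1  (C1 outputs effort q/C1)
#0 stroke→J2  (common-e at J1 fixed by 2)
#5 stroke→I2  (0-jn J1 has e-setter on 2)
#3 stroke→R1  (0-jn J2 has e-setter on 0)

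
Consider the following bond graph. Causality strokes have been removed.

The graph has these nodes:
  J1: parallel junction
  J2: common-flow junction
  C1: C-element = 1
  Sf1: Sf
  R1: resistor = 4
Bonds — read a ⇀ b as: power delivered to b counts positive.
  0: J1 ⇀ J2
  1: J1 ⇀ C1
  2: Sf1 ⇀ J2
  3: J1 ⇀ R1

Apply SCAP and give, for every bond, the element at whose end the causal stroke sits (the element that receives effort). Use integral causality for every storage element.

β2 |Sf1  (source Sf1 imposes f)
β0 |J2  (J2 flow already set via bond 2)
β1 |J1  (C1: C, integral causality)
β3 |R1  (J1: bond 1 brought effort, rest push out)

#0 stroke at J2
#1 stroke at J1
#2 stroke at Sf1
#3 stroke at R1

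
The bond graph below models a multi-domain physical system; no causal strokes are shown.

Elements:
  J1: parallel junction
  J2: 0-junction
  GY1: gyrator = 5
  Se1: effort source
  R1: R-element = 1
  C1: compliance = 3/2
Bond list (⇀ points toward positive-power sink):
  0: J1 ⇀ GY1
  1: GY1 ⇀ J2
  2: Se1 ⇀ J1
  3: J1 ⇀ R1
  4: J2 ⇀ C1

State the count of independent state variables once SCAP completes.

b2 |J1  (Se1: effort source, stroke at far end)
b0 |GY1  (common-e at J1 fixed by 2)
b3 |R1  (J1 effort already set via bond 2)
b1 |GY1  (GY1 both-in/both-out from 0)
b4 |J2  (J2: last free bond brings effort in)

1  (C1 all integral)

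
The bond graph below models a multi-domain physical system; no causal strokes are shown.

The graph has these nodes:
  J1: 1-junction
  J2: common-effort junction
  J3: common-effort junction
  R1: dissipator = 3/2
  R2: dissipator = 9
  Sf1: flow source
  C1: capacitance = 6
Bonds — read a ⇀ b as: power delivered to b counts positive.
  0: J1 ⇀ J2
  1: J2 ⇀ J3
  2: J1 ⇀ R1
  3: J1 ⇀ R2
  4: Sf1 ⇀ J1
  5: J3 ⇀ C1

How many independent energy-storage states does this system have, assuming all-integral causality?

#4 →Sf1  (Sf1: flow source, stroke at near end)
#0 →J1  (common-f at J1 fixed by 4)
#2 →J1  (J1: bond 4 brought flow, rest push out)
#3 →J1  (common-f at J1 fixed by 4)
#1 →J2  (J2 needs exactly one e-in)
#5 →J3  (closing 0-jn rule on J3)

1  (C1 all integral)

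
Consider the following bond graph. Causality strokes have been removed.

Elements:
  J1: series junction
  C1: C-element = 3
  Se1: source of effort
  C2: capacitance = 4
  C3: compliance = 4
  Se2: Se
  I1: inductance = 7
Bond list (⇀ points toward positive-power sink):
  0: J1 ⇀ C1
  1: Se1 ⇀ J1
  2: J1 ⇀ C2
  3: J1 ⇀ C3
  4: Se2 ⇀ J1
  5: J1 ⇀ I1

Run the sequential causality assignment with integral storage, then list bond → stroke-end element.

#0 |J1
#1 |J1
#2 |J1
#3 |J1
#4 |J1
#5 |I1

b1 stroke at J1  (Se1: effort source, stroke at far end)
b4 stroke at J1  (Se2 (Se) sets effort on bond)
b0 stroke at J1  (C1 outputs effort q/C1)
b2 stroke at J1  (C2: C, integral causality)
b3 stroke at J1  (prefer integral on C3)
b5 stroke at I1  (closing 1-jn rule on J1)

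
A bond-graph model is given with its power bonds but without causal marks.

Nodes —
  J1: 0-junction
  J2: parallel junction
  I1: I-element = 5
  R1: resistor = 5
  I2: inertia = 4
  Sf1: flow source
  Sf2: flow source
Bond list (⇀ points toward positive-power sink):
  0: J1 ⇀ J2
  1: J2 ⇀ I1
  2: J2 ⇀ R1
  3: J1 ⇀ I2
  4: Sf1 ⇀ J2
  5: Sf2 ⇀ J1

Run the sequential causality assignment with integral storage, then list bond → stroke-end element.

bond 0 →J1
bond 1 →I1
bond 2 →J2
bond 3 →I2
bond 4 →Sf1
bond 5 →Sf2

#4 stroke→Sf1  (Sf1: flow source, stroke at near end)
#5 stroke→Sf2  (source Sf2 imposes f)
#1 stroke→I1  (I1 outputs flow p/I1)
#3 stroke→I2  (I2 integral (f out))
#0 stroke→J1  (J1: last free bond brings effort in)
#2 stroke→J2  (J2: last free bond brings effort in)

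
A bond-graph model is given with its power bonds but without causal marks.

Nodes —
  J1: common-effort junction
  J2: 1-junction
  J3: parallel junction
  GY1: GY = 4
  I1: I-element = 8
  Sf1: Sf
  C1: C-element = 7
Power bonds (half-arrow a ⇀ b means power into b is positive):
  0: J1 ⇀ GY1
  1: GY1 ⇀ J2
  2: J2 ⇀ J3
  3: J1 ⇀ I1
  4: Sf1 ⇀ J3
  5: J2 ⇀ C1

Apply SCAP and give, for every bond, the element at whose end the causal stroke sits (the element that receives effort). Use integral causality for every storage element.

b4 |Sf1  (Sf1 fixes flow; stroke at Sf1)
b2 |J3  (J3 needs exactly one e-in)
b1 |J2  (common-f at J2 fixed by 2)
b5 |J2  (J2: bond 2 brought flow, rest push out)
b0 |J1  (through GY1, causality inverts; strokes same side of GY1)
b3 |I1  (J1 effort already set via bond 0)

β0 stroke at J1
β1 stroke at J2
β2 stroke at J3
β3 stroke at I1
β4 stroke at Sf1
β5 stroke at J2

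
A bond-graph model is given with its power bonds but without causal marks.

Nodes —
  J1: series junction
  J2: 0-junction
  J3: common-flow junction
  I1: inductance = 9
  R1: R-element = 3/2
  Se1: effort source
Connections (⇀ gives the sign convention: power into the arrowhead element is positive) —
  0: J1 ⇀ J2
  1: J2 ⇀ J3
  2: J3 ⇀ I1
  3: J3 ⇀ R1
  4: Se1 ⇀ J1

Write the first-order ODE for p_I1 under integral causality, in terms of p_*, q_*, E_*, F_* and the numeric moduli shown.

β4 stroke→J1  (Se1 fixes effort; stroke away)
β0 stroke→J2  (only one flow-in slot at J1)
β1 stroke→J3  (J2 effort already set via bond 0)
β2 stroke→I1  (I1 integral (f out))
β3 stroke→J3  (J3 flow already set via bond 2)

dp_I1/dt = E_Se1 - p_I1/6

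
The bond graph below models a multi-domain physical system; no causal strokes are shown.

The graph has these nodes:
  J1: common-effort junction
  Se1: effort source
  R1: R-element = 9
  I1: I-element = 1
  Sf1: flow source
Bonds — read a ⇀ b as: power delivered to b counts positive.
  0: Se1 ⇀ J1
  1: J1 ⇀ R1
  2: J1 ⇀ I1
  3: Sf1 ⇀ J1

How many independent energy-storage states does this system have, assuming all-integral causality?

1  (I1 all integral)

#0 |J1  (source Se1 imposes e)
#3 |Sf1  (source Sf1 imposes f)
#1 |R1  (J1 effort already set via bond 0)
#2 |I1  (J1 effort already set via bond 0)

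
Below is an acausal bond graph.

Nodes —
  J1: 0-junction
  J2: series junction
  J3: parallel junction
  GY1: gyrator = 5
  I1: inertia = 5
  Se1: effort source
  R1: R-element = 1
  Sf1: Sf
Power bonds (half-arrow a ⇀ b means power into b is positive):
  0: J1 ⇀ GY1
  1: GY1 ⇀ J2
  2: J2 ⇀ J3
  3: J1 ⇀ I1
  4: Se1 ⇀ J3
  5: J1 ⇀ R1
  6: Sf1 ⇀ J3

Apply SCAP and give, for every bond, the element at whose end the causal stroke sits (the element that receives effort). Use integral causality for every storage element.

b0 |GY1
b1 |GY1
b2 |J2
b3 |I1
b4 |J3
b5 |J1
b6 |Sf1

bond 4 stroke at J3  (Se1: effort source, stroke at far end)
bond 6 stroke at Sf1  (source Sf1 imposes f)
bond 2 stroke at J2  (J3: bond 4 brought effort, rest push out)
bond 1 stroke at GY1  (J2 needs exactly one f-in)
bond 0 stroke at GY1  (through GY1, causality inverts; strokes same side of GY1)
bond 3 stroke at I1  (I1: I, integral causality)
bond 5 stroke at J1  (J1: last free bond brings effort in)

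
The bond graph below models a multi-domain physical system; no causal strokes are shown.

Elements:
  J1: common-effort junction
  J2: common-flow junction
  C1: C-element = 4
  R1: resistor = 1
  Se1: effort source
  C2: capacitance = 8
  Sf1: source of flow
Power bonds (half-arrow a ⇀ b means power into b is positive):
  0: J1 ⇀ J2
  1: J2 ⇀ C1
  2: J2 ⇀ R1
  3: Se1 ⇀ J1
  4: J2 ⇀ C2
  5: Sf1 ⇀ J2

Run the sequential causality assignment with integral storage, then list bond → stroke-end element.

b0 stroke→J2
b1 stroke→J2
b2 stroke→J2
b3 stroke→J1
b4 stroke→J2
b5 stroke→Sf1

b3 stroke→J1  (Se1 fixes effort; stroke away)
b5 stroke→Sf1  (source Sf1 imposes f)
b0 stroke→J2  (J1 effort already set via bond 3)
b1 stroke→J2  (common-f at J2 fixed by 5)
b2 stroke→J2  (common-f at J2 fixed by 5)
b4 stroke→J2  (1-jn J2 has f-setter on 5)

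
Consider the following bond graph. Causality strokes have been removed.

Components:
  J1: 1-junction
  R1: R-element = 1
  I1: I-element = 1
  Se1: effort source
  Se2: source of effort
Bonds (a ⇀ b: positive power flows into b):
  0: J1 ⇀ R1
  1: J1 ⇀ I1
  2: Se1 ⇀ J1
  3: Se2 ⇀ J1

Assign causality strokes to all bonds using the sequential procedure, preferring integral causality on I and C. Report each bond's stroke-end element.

b0 stroke→J1
b1 stroke→I1
b2 stroke→J1
b3 stroke→J1

bond 2 →J1  (Se1 (Se) sets effort on bond)
bond 3 →J1  (Se2 fixes effort; stroke away)
bond 1 →I1  (prefer integral on I1)
bond 0 →J1  (J1 flow already set via bond 1)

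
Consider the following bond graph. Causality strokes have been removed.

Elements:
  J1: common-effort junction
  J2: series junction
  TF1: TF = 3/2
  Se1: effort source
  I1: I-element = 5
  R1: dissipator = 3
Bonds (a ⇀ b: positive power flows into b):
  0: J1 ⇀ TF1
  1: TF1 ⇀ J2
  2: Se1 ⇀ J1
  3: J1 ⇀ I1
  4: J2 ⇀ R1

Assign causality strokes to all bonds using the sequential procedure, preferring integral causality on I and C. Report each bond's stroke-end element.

#2 stroke at J1  (Se1 (Se) sets effort on bond)
#0 stroke at TF1  (J1: bond 2 brought effort, rest push out)
#3 stroke at I1  (J1: bond 2 brought effort, rest push out)
#1 stroke at J2  (through TF1, causality passes straight; one stroke at TF1)
#4 stroke at R1  (only one flow-in slot at J2)

b0 stroke→TF1
b1 stroke→J2
b2 stroke→J1
b3 stroke→I1
b4 stroke→R1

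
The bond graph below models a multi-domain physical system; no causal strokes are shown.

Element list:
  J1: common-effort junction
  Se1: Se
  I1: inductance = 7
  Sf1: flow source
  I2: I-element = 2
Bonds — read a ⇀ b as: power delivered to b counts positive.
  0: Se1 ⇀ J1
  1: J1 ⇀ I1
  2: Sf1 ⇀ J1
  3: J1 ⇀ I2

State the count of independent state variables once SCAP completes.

2  (I1, I2 all integral)

#0 →J1  (Se1 fixes effort; stroke away)
#2 →Sf1  (Sf1: flow source, stroke at near end)
#1 →I1  (J1 effort already set via bond 0)
#3 →I2  (J1: bond 0 brought effort, rest push out)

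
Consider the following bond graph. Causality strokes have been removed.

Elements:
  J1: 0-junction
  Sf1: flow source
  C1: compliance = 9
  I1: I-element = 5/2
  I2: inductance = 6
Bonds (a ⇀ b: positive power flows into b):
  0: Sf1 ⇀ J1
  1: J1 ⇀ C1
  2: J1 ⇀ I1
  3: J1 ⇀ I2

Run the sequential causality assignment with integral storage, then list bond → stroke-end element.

b0 stroke→Sf1
b1 stroke→J1
b2 stroke→I1
b3 stroke→I2

#0 stroke at Sf1  (source Sf1 imposes f)
#1 stroke at J1  (prefer integral on C1)
#2 stroke at I1  (common-e at J1 fixed by 1)
#3 stroke at I2  (J1 effort already set via bond 1)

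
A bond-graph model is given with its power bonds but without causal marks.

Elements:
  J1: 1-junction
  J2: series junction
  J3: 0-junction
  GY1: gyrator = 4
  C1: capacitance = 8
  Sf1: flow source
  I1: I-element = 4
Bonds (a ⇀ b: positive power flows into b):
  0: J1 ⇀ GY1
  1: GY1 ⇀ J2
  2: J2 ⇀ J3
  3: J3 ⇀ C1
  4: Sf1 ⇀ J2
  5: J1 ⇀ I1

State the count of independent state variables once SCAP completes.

2  (C1, I1 all integral)

β4 stroke→Sf1  (Sf1: flow source, stroke at near end)
β1 stroke→J2  (common-f at J2 fixed by 4)
β2 stroke→J2  (J2 flow already set via bond 4)
β3 stroke→J3  (J3: last free bond brings effort in)
β0 stroke→J1  (through GY1, causality inverts; strokes same side of GY1)
β5 stroke→I1  (only one flow-in slot at J1)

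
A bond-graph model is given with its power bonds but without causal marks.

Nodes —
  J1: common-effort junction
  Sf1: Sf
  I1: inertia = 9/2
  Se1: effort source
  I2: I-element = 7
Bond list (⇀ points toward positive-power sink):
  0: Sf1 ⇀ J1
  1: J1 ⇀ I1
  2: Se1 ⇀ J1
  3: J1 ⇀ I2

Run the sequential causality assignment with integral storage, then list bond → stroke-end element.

β0 stroke at Sf1  (Sf1 (Sf) sets flow on bond)
β2 stroke at J1  (Se1 fixes effort; stroke away)
β1 stroke at I1  (common-e at J1 fixed by 2)
β3 stroke at I2  (J1: bond 2 brought effort, rest push out)

b0 stroke→Sf1
b1 stroke→I1
b2 stroke→J1
b3 stroke→I2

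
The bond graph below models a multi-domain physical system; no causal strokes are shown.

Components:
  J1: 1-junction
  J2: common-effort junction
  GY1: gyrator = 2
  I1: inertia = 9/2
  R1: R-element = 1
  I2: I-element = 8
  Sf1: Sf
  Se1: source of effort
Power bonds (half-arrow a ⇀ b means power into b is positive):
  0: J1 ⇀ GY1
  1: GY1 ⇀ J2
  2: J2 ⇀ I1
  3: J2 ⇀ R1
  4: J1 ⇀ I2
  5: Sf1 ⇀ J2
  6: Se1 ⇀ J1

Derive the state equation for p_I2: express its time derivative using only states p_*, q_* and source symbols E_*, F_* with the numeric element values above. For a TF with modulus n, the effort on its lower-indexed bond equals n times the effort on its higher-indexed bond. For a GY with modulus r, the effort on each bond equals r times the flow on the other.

dp_I2/dt = E_Se1 + 2*F_Sf1 - 4*p_I1/9 - p_I2/2

b5 stroke at Sf1  (Sf1: flow source, stroke at near end)
b6 stroke at J1  (Se1: effort source, stroke at far end)
b2 stroke at I1  (prefer integral on I1)
b4 stroke at I2  (I2: I, integral causality)
b0 stroke at J1  (1-jn J1 has f-setter on 4)
b1 stroke at J2  (through GY1, causality inverts; strokes same side of GY1)
b3 stroke at R1  (J2 effort already set via bond 1)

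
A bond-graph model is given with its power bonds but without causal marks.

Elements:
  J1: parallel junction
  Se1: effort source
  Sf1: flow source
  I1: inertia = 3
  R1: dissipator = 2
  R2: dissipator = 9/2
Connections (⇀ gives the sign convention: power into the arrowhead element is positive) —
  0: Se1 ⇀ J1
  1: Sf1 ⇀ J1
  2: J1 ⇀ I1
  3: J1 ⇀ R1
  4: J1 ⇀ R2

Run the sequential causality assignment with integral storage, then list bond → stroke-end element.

bond 0 stroke at J1  (Se1 fixes effort; stroke away)
bond 1 stroke at Sf1  (Sf1 fixes flow; stroke at Sf1)
bond 2 stroke at I1  (common-e at J1 fixed by 0)
bond 3 stroke at R1  (common-e at J1 fixed by 0)
bond 4 stroke at R2  (J1 effort already set via bond 0)

bond 0 stroke→J1
bond 1 stroke→Sf1
bond 2 stroke→I1
bond 3 stroke→R1
bond 4 stroke→R2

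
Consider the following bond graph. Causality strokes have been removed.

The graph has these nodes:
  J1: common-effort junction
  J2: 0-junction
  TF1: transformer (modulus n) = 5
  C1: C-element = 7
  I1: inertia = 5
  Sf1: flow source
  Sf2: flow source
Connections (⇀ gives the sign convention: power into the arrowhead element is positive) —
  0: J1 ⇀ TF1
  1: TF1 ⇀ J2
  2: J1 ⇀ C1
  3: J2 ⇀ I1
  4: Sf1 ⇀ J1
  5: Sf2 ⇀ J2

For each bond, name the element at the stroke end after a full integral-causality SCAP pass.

#4 stroke→Sf1  (Sf1 (Sf) sets flow on bond)
#5 stroke→Sf2  (Sf2: flow source, stroke at near end)
#2 stroke→J1  (C1 integral (e out))
#0 stroke→TF1  (J1: bond 2 brought effort, rest push out)
#1 stroke→J2  (TF1 one-in-one-out from 0)
#3 stroke→I1  (J2 effort already set via bond 1)

b0 stroke→TF1
b1 stroke→J2
b2 stroke→J1
b3 stroke→I1
b4 stroke→Sf1
b5 stroke→Sf2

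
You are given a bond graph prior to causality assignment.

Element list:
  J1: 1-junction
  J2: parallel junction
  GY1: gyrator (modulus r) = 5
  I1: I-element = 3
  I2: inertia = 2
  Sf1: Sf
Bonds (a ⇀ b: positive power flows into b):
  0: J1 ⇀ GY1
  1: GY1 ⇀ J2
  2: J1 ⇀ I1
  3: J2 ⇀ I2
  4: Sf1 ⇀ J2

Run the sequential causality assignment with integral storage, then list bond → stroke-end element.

bond 4 stroke→Sf1  (Sf1 fixes flow; stroke at Sf1)
bond 2 stroke→I1  (I1 integral (f out))
bond 0 stroke→J1  (J1: bond 2 brought flow, rest push out)
bond 1 stroke→J2  (through GY1, causality inverts; strokes same side of GY1)
bond 3 stroke→I2  (J2 effort already set via bond 1)

bond 0 stroke at J1
bond 1 stroke at J2
bond 2 stroke at I1
bond 3 stroke at I2
bond 4 stroke at Sf1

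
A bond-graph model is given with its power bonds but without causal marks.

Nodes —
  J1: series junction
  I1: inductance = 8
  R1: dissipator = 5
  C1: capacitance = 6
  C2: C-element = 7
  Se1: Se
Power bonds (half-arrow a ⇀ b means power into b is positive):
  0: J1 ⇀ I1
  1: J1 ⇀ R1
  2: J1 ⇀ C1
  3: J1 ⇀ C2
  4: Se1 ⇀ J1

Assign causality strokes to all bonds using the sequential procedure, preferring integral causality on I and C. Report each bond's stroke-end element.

bond 0 stroke→I1
bond 1 stroke→J1
bond 2 stroke→J1
bond 3 stroke→J1
bond 4 stroke→J1

bond 4 |J1  (Se1 (Se) sets effort on bond)
bond 0 |I1  (I1: I, integral causality)
bond 1 |J1  (J1: bond 0 brought flow, rest push out)
bond 2 |J1  (J1 flow already set via bond 0)
bond 3 |J1  (J1 flow already set via bond 0)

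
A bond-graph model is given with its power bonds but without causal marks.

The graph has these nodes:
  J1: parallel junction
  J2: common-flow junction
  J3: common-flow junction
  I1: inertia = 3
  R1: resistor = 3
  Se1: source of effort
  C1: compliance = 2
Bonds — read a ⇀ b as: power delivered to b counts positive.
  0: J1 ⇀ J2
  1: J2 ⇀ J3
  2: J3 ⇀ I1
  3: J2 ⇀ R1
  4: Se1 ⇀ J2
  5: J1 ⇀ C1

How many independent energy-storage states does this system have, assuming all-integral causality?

β4 →J2  (Se1 (Se) sets effort on bond)
β2 →I1  (I1 outputs flow p/I1)
β1 →J3  (common-f at J3 fixed by 2)
β0 →J2  (J2 flow already set via bond 1)
β3 →J2  (1-jn J2 has f-setter on 1)
β5 →J1  (only one effort-in slot at J1)

2  (C1, I1 all integral)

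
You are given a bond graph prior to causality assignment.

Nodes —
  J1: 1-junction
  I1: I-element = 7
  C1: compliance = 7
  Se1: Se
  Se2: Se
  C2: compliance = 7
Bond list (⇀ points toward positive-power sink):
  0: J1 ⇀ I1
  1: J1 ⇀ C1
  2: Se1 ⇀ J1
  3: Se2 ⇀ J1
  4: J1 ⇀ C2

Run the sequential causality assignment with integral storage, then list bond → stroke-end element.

β2 |J1  (Se1: effort source, stroke at far end)
β3 |J1  (Se2 fixes effort; stroke away)
β0 |I1  (I1 outputs flow p/I1)
β1 |J1  (1-jn J1 has f-setter on 0)
β4 |J1  (1-jn J1 has f-setter on 0)

β0 stroke at I1
β1 stroke at J1
β2 stroke at J1
β3 stroke at J1
β4 stroke at J1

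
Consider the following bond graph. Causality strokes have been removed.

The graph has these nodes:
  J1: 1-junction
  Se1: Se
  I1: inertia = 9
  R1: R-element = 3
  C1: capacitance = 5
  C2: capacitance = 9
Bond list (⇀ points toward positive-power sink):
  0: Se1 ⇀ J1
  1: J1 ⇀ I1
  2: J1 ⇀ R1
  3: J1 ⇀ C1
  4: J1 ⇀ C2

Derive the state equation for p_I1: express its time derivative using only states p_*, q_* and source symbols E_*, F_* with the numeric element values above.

dp_I1/dt = E_Se1 - p_I1/3 - q_C1/5 - q_C2/9

b0 stroke→J1  (Se1 (Se) sets effort on bond)
b1 stroke→I1  (prefer integral on I1)
b2 stroke→J1  (1-jn J1 has f-setter on 1)
b3 stroke→J1  (1-jn J1 has f-setter on 1)
b4 stroke→J1  (1-jn J1 has f-setter on 1)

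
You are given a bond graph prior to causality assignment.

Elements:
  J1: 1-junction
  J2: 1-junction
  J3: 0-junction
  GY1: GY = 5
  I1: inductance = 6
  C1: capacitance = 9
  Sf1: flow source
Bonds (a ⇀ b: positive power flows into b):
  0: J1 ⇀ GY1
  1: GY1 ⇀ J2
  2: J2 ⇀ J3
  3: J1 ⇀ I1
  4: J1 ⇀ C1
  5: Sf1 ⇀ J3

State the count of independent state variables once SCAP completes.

2  (C1, I1 all integral)

β5 stroke at Sf1  (Sf1 (Sf) sets flow on bond)
β2 stroke at J3  (J3 needs exactly one e-in)
β1 stroke at J2  (J2 flow already set via bond 2)
β0 stroke at J1  (GY1: gyrator matches bond 1)
β3 stroke at I1  (I1: I, integral causality)
β4 stroke at J1  (common-f at J1 fixed by 3)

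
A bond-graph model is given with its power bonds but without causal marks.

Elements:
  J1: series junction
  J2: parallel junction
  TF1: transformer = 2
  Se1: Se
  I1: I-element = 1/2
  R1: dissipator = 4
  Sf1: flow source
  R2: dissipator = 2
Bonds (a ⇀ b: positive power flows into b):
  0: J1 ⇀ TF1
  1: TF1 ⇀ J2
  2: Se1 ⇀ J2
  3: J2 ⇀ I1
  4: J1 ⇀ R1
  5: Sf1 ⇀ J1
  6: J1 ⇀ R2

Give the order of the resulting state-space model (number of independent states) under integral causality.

1  (I1 all integral)

bond 2 stroke→J2  (Se1 (Se) sets effort on bond)
bond 5 stroke→Sf1  (Sf1 fixes flow; stroke at Sf1)
bond 0 stroke→J1  (J1 flow already set via bond 5)
bond 4 stroke→J1  (J1 flow already set via bond 5)
bond 6 stroke→J1  (J1 flow already set via bond 5)
bond 1 stroke→TF1  (0-jn J2 has e-setter on 2)
bond 3 stroke→I1  (J2 effort already set via bond 2)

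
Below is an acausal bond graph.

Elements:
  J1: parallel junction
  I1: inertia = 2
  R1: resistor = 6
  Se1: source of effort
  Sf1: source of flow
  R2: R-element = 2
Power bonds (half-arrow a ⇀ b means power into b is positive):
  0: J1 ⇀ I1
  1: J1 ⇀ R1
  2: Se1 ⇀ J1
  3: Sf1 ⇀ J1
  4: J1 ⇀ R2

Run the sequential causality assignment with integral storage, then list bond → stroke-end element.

b0 →I1
b1 →R1
b2 →J1
b3 →Sf1
b4 →R2

bond 2 →J1  (Se1 (Se) sets effort on bond)
bond 3 →Sf1  (Sf1 (Sf) sets flow on bond)
bond 0 →I1  (J1: bond 2 brought effort, rest push out)
bond 1 →R1  (J1 effort already set via bond 2)
bond 4 →R2  (0-jn J1 has e-setter on 2)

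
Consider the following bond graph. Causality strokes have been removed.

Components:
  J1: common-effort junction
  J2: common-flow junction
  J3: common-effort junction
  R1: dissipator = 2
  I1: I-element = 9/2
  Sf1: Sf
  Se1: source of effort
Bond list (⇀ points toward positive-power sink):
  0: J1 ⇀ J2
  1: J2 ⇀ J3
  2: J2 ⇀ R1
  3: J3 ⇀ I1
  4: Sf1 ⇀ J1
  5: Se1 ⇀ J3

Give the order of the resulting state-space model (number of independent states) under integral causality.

b4 →Sf1  (source Sf1 imposes f)
b5 →J3  (Se1: effort source, stroke at far end)
b0 →J1  (only one effort-in slot at J1)
b1 →J2  (common-f at J2 fixed by 0)
b2 →J2  (common-f at J2 fixed by 0)
b3 →I1  (0-jn J3 has e-setter on 5)

1  (I1 all integral)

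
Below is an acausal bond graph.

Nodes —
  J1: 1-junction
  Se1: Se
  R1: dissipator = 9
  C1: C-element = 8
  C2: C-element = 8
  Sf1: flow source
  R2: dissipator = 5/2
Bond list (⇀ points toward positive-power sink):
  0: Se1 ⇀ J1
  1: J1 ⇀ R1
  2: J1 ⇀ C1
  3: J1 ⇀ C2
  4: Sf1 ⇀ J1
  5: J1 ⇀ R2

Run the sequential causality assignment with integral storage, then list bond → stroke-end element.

b0 |J1
b1 |J1
b2 |J1
b3 |J1
b4 |Sf1
b5 |J1

β0 |J1  (source Se1 imposes e)
β4 |Sf1  (source Sf1 imposes f)
β1 |J1  (J1 flow already set via bond 4)
β2 |J1  (common-f at J1 fixed by 4)
β3 |J1  (1-jn J1 has f-setter on 4)
β5 |J1  (J1: bond 4 brought flow, rest push out)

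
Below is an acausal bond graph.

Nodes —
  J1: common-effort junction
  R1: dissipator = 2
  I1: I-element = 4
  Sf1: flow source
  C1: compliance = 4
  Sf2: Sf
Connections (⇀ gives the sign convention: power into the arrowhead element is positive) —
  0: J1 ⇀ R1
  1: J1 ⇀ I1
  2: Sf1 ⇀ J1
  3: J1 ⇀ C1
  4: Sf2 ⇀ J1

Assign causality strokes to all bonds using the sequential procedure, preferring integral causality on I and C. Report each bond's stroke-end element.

#2 |Sf1  (Sf1: flow source, stroke at near end)
#4 |Sf2  (Sf2: flow source, stroke at near end)
#1 |I1  (I1: I, integral causality)
#3 |J1  (C1 integral (e out))
#0 |R1  (common-e at J1 fixed by 3)

bond 0 |R1
bond 1 |I1
bond 2 |Sf1
bond 3 |J1
bond 4 |Sf2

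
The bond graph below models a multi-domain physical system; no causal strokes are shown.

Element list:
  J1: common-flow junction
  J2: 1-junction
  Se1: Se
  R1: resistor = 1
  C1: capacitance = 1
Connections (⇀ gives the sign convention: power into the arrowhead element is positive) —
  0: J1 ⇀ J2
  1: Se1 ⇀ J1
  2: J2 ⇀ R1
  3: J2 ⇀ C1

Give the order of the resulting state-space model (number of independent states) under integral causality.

1  (C1 all integral)

bond 1 |J1  (Se1 (Se) sets effort on bond)
bond 0 |J2  (only one flow-in slot at J1)
bond 3 |J2  (C1: C, integral causality)
bond 2 |R1  (only one flow-in slot at J2)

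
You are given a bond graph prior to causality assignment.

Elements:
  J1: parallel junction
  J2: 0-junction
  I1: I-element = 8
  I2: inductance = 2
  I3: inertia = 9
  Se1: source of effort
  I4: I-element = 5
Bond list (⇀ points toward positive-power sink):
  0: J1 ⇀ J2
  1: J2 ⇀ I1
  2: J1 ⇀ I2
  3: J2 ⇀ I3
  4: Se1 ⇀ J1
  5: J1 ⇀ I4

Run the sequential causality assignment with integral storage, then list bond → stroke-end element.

#0 →J2
#1 →I1
#2 →I2
#3 →I3
#4 →J1
#5 →I4

b4 stroke→J1  (source Se1 imposes e)
b0 stroke→J2  (0-jn J1 has e-setter on 4)
b2 stroke→I2  (0-jn J1 has e-setter on 4)
b5 stroke→I4  (0-jn J1 has e-setter on 4)
b1 stroke→I1  (J2: bond 0 brought effort, rest push out)
b3 stroke→I3  (J2 effort already set via bond 0)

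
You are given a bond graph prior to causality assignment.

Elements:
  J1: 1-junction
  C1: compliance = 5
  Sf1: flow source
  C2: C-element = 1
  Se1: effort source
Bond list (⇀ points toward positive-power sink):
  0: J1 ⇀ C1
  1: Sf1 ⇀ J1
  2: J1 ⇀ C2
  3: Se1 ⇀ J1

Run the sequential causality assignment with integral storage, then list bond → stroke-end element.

b1 |Sf1  (Sf1: flow source, stroke at near end)
b3 |J1  (source Se1 imposes e)
b0 |J1  (common-f at J1 fixed by 1)
b2 |J1  (J1 flow already set via bond 1)

b0 →J1
b1 →Sf1
b2 →J1
b3 →J1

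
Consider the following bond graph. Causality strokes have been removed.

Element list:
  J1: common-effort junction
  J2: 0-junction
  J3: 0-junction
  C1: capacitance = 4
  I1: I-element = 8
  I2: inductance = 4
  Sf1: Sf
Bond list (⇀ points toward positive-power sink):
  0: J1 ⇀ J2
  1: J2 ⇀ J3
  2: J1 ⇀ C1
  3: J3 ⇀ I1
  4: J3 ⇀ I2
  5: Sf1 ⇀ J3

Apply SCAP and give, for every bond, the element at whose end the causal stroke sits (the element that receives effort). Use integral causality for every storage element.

#5 →Sf1  (Sf1 (Sf) sets flow on bond)
#2 →J1  (prefer integral on C1)
#0 →J2  (0-jn J1 has e-setter on 2)
#1 →J3  (J2 effort already set via bond 0)
#3 →I1  (common-e at J3 fixed by 1)
#4 →I2  (common-e at J3 fixed by 1)

#0 →J2
#1 →J3
#2 →J1
#3 →I1
#4 →I2
#5 →Sf1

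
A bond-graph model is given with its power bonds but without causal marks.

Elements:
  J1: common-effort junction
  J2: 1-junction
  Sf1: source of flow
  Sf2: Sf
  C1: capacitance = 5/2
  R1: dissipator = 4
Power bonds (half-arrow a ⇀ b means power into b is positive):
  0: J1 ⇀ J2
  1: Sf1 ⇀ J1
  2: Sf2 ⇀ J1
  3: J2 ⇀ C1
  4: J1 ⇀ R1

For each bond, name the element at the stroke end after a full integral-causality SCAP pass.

#1 stroke at Sf1  (Sf1 fixes flow; stroke at Sf1)
#2 stroke at Sf2  (Sf2 fixes flow; stroke at Sf2)
#3 stroke at J2  (C1 outputs effort q/C1)
#0 stroke at J1  (J2: last free bond brings flow in)
#4 stroke at R1  (J1 effort already set via bond 0)

bond 0 stroke at J1
bond 1 stroke at Sf1
bond 2 stroke at Sf2
bond 3 stroke at J2
bond 4 stroke at R1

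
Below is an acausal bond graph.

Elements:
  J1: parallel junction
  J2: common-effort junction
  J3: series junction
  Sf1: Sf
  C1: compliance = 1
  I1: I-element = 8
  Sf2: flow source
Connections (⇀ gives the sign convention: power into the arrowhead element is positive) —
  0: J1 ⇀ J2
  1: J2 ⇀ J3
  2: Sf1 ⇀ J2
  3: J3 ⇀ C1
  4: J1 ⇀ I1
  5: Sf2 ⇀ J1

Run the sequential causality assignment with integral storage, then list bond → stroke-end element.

bond 2 stroke→Sf1  (Sf1 (Sf) sets flow on bond)
bond 5 stroke→Sf2  (Sf2: flow source, stroke at near end)
bond 3 stroke→J3  (prefer integral on C1)
bond 1 stroke→J2  (J3: last free bond brings flow in)
bond 0 stroke→J1  (0-jn J2 has e-setter on 1)
bond 4 stroke→I1  (common-e at J1 fixed by 0)

#0 |J1
#1 |J2
#2 |Sf1
#3 |J3
#4 |I1
#5 |Sf2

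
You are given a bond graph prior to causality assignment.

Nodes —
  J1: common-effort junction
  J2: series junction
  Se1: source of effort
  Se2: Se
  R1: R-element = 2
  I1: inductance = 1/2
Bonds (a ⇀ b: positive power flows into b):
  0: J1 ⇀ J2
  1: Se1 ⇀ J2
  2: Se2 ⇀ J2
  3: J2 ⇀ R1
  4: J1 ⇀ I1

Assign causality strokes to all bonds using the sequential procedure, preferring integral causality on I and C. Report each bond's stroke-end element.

#0 →J1
#1 →J2
#2 →J2
#3 →J2
#4 →I1

bond 1 stroke→J2  (source Se1 imposes e)
bond 2 stroke→J2  (Se2 (Se) sets effort on bond)
bond 4 stroke→I1  (prefer integral on I1)
bond 0 stroke→J1  (closing 0-jn rule on J1)
bond 3 stroke→J2  (common-f at J2 fixed by 0)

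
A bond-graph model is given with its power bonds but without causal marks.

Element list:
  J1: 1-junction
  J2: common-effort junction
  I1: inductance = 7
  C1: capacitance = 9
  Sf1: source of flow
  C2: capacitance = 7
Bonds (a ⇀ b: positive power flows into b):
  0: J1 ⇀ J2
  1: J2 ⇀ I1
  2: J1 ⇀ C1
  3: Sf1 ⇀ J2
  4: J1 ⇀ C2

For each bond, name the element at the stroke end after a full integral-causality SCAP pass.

#0 →J2
#1 →I1
#2 →J1
#3 →Sf1
#4 →J1

β3 stroke→Sf1  (Sf1 fixes flow; stroke at Sf1)
β1 stroke→I1  (I1 integral (f out))
β0 stroke→J2  (J2: last free bond brings effort in)
β2 stroke→J1  (1-jn J1 has f-setter on 0)
β4 stroke→J1  (J1 flow already set via bond 0)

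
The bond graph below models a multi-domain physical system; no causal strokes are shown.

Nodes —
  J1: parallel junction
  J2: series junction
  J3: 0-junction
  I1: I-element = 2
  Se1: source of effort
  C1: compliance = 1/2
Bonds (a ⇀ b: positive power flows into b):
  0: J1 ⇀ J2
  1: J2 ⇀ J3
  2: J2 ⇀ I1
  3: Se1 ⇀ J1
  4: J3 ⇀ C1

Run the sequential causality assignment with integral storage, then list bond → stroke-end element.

bond 0 →J2
bond 1 →J2
bond 2 →I1
bond 3 →J1
bond 4 →J3

β3 →J1  (Se1 fixes effort; stroke away)
β0 →J2  (0-jn J1 has e-setter on 3)
β2 →I1  (I1 outputs flow p/I1)
β1 →J2  (common-f at J2 fixed by 2)
β4 →J3  (J3 needs exactly one e-in)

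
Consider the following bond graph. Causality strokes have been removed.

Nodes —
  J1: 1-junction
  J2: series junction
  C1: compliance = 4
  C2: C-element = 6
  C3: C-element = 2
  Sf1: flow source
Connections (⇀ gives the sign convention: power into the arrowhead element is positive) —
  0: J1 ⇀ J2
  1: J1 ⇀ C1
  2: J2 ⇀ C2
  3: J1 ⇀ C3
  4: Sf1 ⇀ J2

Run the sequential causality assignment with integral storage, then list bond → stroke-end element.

bond 4 stroke→Sf1  (Sf1 (Sf) sets flow on bond)
bond 0 stroke→J2  (common-f at J2 fixed by 4)
bond 2 stroke→J2  (J2: bond 4 brought flow, rest push out)
bond 1 stroke→J1  (common-f at J1 fixed by 0)
bond 3 stroke→J1  (common-f at J1 fixed by 0)

#0 stroke→J2
#1 stroke→J1
#2 stroke→J2
#3 stroke→J1
#4 stroke→Sf1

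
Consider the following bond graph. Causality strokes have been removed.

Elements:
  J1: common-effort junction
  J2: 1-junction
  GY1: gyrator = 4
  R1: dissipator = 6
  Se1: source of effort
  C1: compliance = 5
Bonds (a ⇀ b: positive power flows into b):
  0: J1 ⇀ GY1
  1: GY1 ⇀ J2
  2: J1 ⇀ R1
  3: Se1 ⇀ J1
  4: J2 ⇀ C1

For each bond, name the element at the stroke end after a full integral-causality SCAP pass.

b0 →GY1
b1 →GY1
b2 →R1
b3 →J1
b4 →J2

#3 stroke at J1  (Se1: effort source, stroke at far end)
#0 stroke at GY1  (J1 effort already set via bond 3)
#2 stroke at R1  (J1 effort already set via bond 3)
#1 stroke at GY1  (GY1: gyrator matches bond 0)
#4 stroke at J2  (1-jn J2 has f-setter on 1)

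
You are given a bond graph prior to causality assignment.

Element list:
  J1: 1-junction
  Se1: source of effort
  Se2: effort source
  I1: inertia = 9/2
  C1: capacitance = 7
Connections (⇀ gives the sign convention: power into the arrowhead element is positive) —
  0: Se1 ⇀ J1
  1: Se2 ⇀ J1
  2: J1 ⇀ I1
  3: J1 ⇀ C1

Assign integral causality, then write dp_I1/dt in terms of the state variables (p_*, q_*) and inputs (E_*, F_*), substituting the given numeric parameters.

dp_I1/dt = E_Se1 + E_Se2 - q_C1/7

β0 stroke at J1  (Se1 (Se) sets effort on bond)
β1 stroke at J1  (Se2: effort source, stroke at far end)
β2 stroke at I1  (I1 outputs flow p/I1)
β3 stroke at J1  (1-jn J1 has f-setter on 2)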